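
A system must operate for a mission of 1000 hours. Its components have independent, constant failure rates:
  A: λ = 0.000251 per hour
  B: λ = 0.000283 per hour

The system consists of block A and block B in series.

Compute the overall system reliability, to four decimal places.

0.5863

R(A) = exp(−0.000251 × 1000) = 0.778022
R(B) = exp(−0.000283 × 1000) = 0.753520
Series (A and B): 0.778022 × 0.753520 = 0.5863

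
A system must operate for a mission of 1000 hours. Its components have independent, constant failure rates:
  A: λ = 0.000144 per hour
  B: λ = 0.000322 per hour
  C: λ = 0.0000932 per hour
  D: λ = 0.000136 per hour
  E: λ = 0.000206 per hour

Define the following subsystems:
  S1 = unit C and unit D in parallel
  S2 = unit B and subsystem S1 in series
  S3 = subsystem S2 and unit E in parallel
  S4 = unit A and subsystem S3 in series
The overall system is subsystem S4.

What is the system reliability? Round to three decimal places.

0.820

R(A) = exp(−0.000144 × 1000) = 0.86589
R(B) = exp(−0.000322 × 1000) = 0.72470
R(C) = exp(−0.0000932 × 1000) = 0.91101
R(D) = exp(−0.000136 × 1000) = 0.87284
R(E) = exp(−0.000206 × 1000) = 0.81383
Parallel (C and D): 1 − (1 − 0.91101)(1 − 0.87284) = 0.98868
Series (B and [0.98868]): 0.72470 × 0.98868 = 0.71650
Parallel ([0.71650] and E): 1 − (1 − 0.71650)(1 − 0.81383) = 0.94722
Series (A and [0.94722]): 0.86589 × 0.94722 = 0.820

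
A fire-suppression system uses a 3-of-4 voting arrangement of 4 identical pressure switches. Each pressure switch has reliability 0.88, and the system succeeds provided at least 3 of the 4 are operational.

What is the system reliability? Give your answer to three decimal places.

0.927

R = Σ_{i=3}^{4} C(4,i) p^i (1−p)^{4−i} with p = 0.88
C(4,3)·0.88^3·0.12^1 = 0.32711
C(4,4)·0.88^4·0.12^0 = 0.59970
Sum = 0.927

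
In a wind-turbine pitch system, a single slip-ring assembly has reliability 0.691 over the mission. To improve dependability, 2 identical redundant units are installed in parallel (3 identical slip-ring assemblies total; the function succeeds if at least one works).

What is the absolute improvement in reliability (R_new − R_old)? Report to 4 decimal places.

R_before = 0.691
R_after = 1 − (1 − 0.691)^3 = 0.9705
ΔR = 0.9705 − 0.691 = 0.2795

0.2795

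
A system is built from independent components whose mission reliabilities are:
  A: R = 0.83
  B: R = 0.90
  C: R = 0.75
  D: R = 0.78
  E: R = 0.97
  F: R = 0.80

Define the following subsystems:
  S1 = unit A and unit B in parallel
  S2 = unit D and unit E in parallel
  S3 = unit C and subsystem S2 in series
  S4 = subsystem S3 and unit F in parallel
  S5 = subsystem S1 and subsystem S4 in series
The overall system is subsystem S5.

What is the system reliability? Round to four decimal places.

0.9329

Parallel (A and B): 1 − (1 − 0.830000)(1 − 0.900000) = 0.983000
Parallel (D and E): 1 − (1 − 0.780000)(1 − 0.970000) = 0.993400
Series (C and [0.993400]): 0.750000 × 0.993400 = 0.745050
Parallel ([0.745050] and F): 1 − (1 − 0.745050)(1 − 0.800000) = 0.949010
Series ([0.983000] and [0.949010]): 0.983000 × 0.949010 = 0.9329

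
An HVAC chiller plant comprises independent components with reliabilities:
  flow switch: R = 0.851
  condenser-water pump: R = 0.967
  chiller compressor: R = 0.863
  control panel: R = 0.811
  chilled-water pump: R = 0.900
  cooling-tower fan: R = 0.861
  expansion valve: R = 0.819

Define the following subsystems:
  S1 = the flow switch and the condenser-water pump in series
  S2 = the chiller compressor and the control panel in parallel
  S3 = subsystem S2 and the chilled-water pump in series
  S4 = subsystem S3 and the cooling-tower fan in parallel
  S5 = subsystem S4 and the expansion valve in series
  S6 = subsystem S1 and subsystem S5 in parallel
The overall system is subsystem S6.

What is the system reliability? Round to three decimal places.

0.965

Series (flow switch and condenser-water pump): 0.85100 × 0.96700 = 0.82292
Parallel (chiller compressor and control panel): 1 − (1 − 0.86300)(1 − 0.81100) = 0.97411
Series ([0.97411] and chilled-water pump): 0.97411 × 0.90000 = 0.87670
Parallel ([0.87670] and cooling-tower fan): 1 − (1 − 0.87670)(1 − 0.86100) = 0.98286
Series ([0.98286] and expansion valve): 0.98286 × 0.81900 = 0.80496
Parallel ([0.82292] and [0.80496]): 1 − (1 − 0.82292)(1 − 0.80496) = 0.965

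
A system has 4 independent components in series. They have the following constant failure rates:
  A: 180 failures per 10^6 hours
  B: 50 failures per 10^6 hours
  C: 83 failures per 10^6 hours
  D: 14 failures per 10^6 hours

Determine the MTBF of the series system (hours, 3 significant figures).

Series of exponential components: λ_sys = Σ λ_i
λ_sys = 0.00018 + 0.000050 + 0.000083 + 0.000014 = 3.2700e-04 /h
MTBF = 1 / λ_sys = 3060 h

3060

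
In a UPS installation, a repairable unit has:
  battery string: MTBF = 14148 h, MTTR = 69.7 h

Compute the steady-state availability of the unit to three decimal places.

A(battery string) = MTBF/(MTBF+MTTR) = 14148/(14148+69.7) = 0.995

0.995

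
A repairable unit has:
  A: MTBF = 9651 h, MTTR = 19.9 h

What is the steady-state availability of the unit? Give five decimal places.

A(A) = MTBF/(MTBF+MTTR) = 9651/(9651+19.9) = 0.99794

0.99794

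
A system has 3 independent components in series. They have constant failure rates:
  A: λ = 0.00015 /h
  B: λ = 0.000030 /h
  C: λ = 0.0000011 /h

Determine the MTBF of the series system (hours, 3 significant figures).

5520

Series of exponential components: λ_sys = Σ λ_i
λ_sys = 0.00015 + 0.000030 + 0.0000011 = 1.8110e-04 /h
MTBF = 1 / λ_sys = 5520 h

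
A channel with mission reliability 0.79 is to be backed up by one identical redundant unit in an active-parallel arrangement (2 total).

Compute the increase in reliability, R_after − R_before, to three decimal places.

0.166

R_before = 0.79
R_after = 1 − (1 − 0.79)^2 = 0.956
ΔR = 0.956 − 0.79 = 0.166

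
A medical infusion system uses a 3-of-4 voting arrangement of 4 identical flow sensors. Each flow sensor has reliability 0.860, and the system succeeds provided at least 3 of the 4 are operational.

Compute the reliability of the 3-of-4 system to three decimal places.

R = Σ_{i=3}^{4} C(4,i) p^i (1−p)^{4−i} with p = 0.860
C(4,3)·0.860^3·0.140^1 = 0.35619
C(4,4)·0.860^4·0.140^0 = 0.54701
Sum = 0.903

0.903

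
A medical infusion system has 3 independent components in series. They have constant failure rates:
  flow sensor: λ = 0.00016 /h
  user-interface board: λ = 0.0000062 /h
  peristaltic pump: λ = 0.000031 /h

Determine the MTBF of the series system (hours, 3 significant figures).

5070

Series of exponential components: λ_sys = Σ λ_i
λ_sys = 0.00016 + 0.0000062 + 0.000031 = 1.9720e-04 /h
MTBF = 1 / λ_sys = 5070 h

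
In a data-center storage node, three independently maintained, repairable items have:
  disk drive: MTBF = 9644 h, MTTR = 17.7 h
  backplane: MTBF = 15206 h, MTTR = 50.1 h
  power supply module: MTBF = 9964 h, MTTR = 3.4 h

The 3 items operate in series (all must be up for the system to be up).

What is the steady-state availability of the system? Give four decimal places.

0.9946

A(disk drive) = MTBF/(MTBF+MTTR) = 9644/(9644+17.7) = 0.998168
A(backplane) = MTBF/(MTBF+MTTR) = 15206/(15206+50.1) = 0.996716
A(power supply module) = MTBF/(MTBF+MTTR) = 9964/(9964+3.4) = 0.999659
Series availability: 0.998168 × 0.996716 × 0.999659 = 0.9946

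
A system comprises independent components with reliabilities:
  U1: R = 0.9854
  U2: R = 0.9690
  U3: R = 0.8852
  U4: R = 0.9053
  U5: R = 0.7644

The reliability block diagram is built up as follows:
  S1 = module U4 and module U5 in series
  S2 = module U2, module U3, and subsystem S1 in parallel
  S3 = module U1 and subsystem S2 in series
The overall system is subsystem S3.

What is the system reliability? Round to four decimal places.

Series (U4 and U5): 0.905300 × 0.764400 = 0.692011
Parallel (U2, U3, and [0.692011]): 1 − (1 − 0.969000)(1 − 0.885200)(1 − 0.692011) = 0.998904
Series (U1 and [0.998904]): 0.985400 × 0.998904 = 0.9843

0.9843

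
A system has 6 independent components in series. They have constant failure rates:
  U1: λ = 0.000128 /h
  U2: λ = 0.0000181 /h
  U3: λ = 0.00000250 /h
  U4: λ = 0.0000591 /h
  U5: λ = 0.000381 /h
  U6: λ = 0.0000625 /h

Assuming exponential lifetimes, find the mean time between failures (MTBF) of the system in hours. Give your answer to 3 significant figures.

1540

Series of exponential components: λ_sys = Σ λ_i
λ_sys = 0.000128 + 0.0000181 + 0.00000250 + 0.0000591 + 0.000381 + 0.0000625 = 6.5120e-04 /h
MTBF = 1 / λ_sys = 1540 h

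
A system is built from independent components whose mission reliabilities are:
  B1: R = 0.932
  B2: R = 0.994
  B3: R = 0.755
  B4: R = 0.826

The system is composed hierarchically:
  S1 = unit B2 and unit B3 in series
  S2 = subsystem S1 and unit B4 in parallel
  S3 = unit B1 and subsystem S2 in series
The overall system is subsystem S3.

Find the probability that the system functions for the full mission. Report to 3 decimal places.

0.892

Series (B2 and B3): 0.99400 × 0.75500 = 0.75047
Parallel ([0.75047] and B4): 1 − (1 − 0.75047)(1 − 0.82600) = 0.95658
Series (B1 and [0.95658]): 0.93200 × 0.95658 = 0.892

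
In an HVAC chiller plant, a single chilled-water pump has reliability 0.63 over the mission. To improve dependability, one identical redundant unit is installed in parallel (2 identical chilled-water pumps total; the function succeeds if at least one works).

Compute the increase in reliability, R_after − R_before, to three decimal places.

R_before = 0.63
R_after = 1 − (1 − 0.63)^2 = 0.863
ΔR = 0.863 − 0.63 = 0.233

0.233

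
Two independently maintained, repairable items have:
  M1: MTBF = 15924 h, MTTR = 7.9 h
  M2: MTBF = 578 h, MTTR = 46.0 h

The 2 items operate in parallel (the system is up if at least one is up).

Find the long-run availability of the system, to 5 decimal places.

0.99996

A(M1) = MTBF/(MTBF+MTTR) = 15924/(15924+7.9) = 0.999504
A(M2) = MTBF/(MTBF+MTTR) = 578/(578+46.0) = 0.926282
Parallel availability: 1 − (1 − 0.999504)(1 − 0.926282) = 0.99996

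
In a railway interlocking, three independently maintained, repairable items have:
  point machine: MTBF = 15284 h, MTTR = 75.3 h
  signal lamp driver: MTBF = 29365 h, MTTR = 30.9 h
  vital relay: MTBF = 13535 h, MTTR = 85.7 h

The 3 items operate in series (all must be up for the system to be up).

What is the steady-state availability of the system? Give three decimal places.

A(point machine) = MTBF/(MTBF+MTTR) = 15284/(15284+75.3) = 0.995097
A(signal lamp driver) = MTBF/(MTBF+MTTR) = 29365/(29365+30.9) = 0.998949
A(vital relay) = MTBF/(MTBF+MTTR) = 13535/(13535+85.7) = 0.993708
Series availability: 0.995097 × 0.998949 × 0.993708 = 0.988

0.988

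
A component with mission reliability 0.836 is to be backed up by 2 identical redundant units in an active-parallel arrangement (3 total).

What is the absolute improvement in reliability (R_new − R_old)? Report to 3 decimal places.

0.160

R_before = 0.836
R_after = 1 − (1 − 0.836)^3 = 0.996
ΔR = 0.996 − 0.836 = 0.160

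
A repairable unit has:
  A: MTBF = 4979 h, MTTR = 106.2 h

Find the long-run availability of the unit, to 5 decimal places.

A(A) = MTBF/(MTBF+MTTR) = 4979/(4979+106.2) = 0.97912

0.97912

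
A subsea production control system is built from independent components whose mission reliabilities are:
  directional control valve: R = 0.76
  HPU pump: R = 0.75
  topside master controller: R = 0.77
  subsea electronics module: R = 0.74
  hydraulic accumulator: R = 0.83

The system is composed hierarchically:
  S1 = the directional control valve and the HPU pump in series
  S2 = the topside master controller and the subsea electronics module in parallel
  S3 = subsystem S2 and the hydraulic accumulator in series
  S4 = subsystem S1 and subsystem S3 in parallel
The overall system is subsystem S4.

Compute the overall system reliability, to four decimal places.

0.9056

Series (directional control valve and HPU pump): 0.760000 × 0.750000 = 0.570000
Parallel (topside master controller and subsea electronics module): 1 − (1 − 0.770000)(1 − 0.740000) = 0.940200
Series ([0.940200] and hydraulic accumulator): 0.940200 × 0.830000 = 0.780366
Parallel ([0.570000] and [0.780366]): 1 − (1 − 0.570000)(1 − 0.780366) = 0.9056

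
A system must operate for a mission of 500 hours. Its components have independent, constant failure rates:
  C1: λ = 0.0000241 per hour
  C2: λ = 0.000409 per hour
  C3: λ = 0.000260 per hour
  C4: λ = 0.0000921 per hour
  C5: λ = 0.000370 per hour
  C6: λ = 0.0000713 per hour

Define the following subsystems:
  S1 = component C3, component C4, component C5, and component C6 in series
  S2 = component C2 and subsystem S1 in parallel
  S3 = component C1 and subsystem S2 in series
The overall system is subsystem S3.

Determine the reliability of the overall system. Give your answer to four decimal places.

R(C1) = exp(−0.0000241 × 500) = 0.988022
R(C2) = exp(−0.000409 × 500) = 0.815055
R(C3) = exp(−0.000260 × 500) = 0.878095
R(C4) = exp(−0.0000921 × 500) = 0.954994
R(C5) = exp(−0.000370 × 500) = 0.831104
R(C6) = exp(−0.0000713 × 500) = 0.964978
Series (C3, C4, C5, and C6): 0.878095 × 0.954994 × 0.831104 × 0.964978 = 0.672535
Parallel (C2 and [0.672535]): 1 − (1 − 0.815055)(1 − 0.672535) = 0.939437
Series (C1 and [0.939437]): 0.988022 × 0.939437 = 0.9282

0.9282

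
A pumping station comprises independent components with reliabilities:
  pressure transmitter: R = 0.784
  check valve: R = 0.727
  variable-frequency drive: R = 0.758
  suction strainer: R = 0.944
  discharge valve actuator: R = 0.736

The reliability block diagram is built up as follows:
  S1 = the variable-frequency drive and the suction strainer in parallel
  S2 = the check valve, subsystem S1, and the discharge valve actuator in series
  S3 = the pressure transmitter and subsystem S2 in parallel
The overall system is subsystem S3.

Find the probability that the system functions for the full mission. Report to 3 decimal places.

0.898

Parallel (variable-frequency drive and suction strainer): 1 − (1 − 0.75800)(1 − 0.94400) = 0.98645
Series (check valve, [0.98645], and discharge valve actuator): 0.72700 × 0.98645 × 0.73600 = 0.52782
Parallel (pressure transmitter and [0.52782]): 1 − (1 − 0.78400)(1 − 0.52782) = 0.898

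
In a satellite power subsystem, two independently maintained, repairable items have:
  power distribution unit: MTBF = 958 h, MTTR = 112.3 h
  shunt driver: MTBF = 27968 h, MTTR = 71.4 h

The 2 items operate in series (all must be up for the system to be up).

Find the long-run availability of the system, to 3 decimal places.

A(power distribution unit) = MTBF/(MTBF+MTTR) = 958/(958+112.3) = 0.895076
A(shunt driver) = MTBF/(MTBF+MTTR) = 27968/(27968+71.4) = 0.997454
Series availability: 0.895076 × 0.997454 = 0.893

0.893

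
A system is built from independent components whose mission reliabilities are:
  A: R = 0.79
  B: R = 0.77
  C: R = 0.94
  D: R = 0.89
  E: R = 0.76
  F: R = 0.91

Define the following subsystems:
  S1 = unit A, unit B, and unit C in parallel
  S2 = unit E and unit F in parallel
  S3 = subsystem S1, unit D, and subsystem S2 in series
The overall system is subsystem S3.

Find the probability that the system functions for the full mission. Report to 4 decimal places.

0.8683

Parallel (A, B, and C): 1 − (1 − 0.790000)(1 − 0.770000)(1 − 0.940000) = 0.997102
Parallel (E and F): 1 − (1 − 0.760000)(1 − 0.910000) = 0.978400
Series ([0.997102], D, and [0.978400]): 0.997102 × 0.890000 × 0.978400 = 0.8683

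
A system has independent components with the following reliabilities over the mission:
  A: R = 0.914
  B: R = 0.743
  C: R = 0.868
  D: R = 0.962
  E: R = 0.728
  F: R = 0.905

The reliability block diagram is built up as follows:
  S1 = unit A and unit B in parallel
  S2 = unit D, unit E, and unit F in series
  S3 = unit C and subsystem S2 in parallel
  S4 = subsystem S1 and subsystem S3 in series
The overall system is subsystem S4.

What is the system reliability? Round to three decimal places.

0.931

Parallel (A and B): 1 − (1 − 0.91400)(1 − 0.74300) = 0.97790
Series (D, E, and F): 0.96200 × 0.72800 × 0.90500 = 0.63380
Parallel (C and [0.63380]): 1 − (1 − 0.86800)(1 − 0.63380) = 0.95166
Series ([0.97790] and [0.95166]): 0.97790 × 0.95166 = 0.931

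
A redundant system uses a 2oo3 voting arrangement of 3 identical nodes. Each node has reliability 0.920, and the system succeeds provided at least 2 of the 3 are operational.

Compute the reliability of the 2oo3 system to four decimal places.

0.9818

R = Σ_{i=2}^{3} C(3,i) p^i (1−p)^{3−i} with p = 0.920
C(3,2)·0.920^2·0.080^1 = 0.203136
C(3,3)·0.920^3·0.080^0 = 0.778688
Sum = 0.9818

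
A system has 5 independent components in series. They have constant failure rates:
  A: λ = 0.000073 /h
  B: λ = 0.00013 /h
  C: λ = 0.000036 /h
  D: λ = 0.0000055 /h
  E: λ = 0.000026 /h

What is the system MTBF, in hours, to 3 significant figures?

Series of exponential components: λ_sys = Σ λ_i
λ_sys = 0.000073 + 0.00013 + 0.000036 + 0.0000055 + 0.000026 = 2.7050e-04 /h
MTBF = 1 / λ_sys = 3700 h

3700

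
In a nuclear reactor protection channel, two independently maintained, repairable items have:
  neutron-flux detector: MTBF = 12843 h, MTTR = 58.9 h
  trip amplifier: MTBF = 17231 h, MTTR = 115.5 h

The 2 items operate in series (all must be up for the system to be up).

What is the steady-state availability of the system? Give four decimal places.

0.9888

A(neutron-flux detector) = MTBF/(MTBF+MTTR) = 12843/(12843+58.9) = 0.995435
A(trip amplifier) = MTBF/(MTBF+MTTR) = 17231/(17231+115.5) = 0.993342
Series availability: 0.995435 × 0.993342 = 0.9888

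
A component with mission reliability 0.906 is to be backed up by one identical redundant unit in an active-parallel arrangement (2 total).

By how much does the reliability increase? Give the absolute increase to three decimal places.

0.085

R_before = 0.906
R_after = 1 − (1 − 0.906)^2 = 0.991
ΔR = 0.991 − 0.906 = 0.085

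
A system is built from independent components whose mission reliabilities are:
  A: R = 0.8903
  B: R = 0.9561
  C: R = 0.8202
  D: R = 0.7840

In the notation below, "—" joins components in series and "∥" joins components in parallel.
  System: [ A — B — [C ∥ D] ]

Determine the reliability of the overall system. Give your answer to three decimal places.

0.818

Parallel (C and D): 1 − (1 − 0.82020)(1 − 0.78400) = 0.96116
Series (A, B, and [0.96116]): 0.89030 × 0.95610 × 0.96116 = 0.818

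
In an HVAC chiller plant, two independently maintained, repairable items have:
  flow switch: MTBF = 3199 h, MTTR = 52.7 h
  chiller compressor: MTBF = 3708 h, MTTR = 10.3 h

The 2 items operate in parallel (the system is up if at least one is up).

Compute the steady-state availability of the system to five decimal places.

0.99996

A(flow switch) = MTBF/(MTBF+MTTR) = 3199/(3199+52.7) = 0.983793
A(chiller compressor) = MTBF/(MTBF+MTTR) = 3708/(3708+10.3) = 0.997230
Parallel availability: 1 − (1 − 0.983793)(1 − 0.997230) = 0.99996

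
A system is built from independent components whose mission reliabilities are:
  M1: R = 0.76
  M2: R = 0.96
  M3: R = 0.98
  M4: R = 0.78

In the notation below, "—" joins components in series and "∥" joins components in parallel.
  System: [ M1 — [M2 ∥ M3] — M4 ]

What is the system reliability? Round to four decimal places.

Parallel (M2 and M3): 1 − (1 − 0.960000)(1 − 0.980000) = 0.999200
Series (M1, [0.999200], and M4): 0.760000 × 0.999200 × 0.780000 = 0.5923

0.5923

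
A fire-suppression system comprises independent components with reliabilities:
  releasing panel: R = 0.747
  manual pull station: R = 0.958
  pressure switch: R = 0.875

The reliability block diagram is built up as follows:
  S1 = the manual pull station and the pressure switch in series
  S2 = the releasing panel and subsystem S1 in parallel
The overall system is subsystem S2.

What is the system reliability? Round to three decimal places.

0.959

Series (manual pull station and pressure switch): 0.95800 × 0.87500 = 0.83825
Parallel (releasing panel and [0.83825]): 1 − (1 − 0.74700)(1 − 0.83825) = 0.959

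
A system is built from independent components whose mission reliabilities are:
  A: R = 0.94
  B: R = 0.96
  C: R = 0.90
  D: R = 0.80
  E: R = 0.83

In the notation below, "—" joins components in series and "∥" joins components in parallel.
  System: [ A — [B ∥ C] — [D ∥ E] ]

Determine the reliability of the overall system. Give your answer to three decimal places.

Parallel (B and C): 1 − (1 − 0.96000)(1 − 0.90000) = 0.99600
Parallel (D and E): 1 − (1 − 0.80000)(1 − 0.83000) = 0.96600
Series (A, [0.99600], and [0.96600]): 0.94000 × 0.99600 × 0.96600 = 0.904

0.904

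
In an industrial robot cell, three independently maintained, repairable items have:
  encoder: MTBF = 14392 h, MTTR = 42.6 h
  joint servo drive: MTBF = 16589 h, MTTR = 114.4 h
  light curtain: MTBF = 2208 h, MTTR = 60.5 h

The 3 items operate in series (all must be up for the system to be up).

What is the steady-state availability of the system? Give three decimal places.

0.964

A(encoder) = MTBF/(MTBF+MTTR) = 14392/(14392+42.6) = 0.997049
A(joint servo drive) = MTBF/(MTBF+MTTR) = 16589/(16589+114.4) = 0.993151
A(light curtain) = MTBF/(MTBF+MTTR) = 2208/(2208+60.5) = 0.973330
Series availability: 0.997049 × 0.993151 × 0.973330 = 0.964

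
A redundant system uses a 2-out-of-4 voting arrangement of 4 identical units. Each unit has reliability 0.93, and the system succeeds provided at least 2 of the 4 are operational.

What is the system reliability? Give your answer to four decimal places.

R = Σ_{i=2}^{4} C(4,i) p^i (1−p)^{4−i} with p = 0.93
C(4,2)·0.93^2·0.07^2 = 0.025428
C(4,3)·0.93^3·0.07^1 = 0.225220
C(4,4)·0.93^4·0.07^0 = 0.748052
Sum = 0.9987

0.9987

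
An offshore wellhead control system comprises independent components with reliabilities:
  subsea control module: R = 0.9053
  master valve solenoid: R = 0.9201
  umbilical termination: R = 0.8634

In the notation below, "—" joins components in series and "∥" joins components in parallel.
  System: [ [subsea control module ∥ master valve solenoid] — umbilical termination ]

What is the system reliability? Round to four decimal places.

0.8569

Parallel (subsea control module and master valve solenoid): 1 − (1 − 0.905300)(1 − 0.920100) = 0.992433
Series ([0.992433] and umbilical termination): 0.992433 × 0.863400 = 0.8569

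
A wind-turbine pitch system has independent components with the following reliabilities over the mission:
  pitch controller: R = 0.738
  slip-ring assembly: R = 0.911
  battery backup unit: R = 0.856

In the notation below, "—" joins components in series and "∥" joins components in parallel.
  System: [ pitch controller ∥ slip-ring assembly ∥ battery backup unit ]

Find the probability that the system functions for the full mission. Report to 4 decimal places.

0.9966

Parallel (pitch controller, slip-ring assembly, and battery backup unit): 1 − (1 − 0.738000)(1 − 0.911000)(1 − 0.856000) = 0.9966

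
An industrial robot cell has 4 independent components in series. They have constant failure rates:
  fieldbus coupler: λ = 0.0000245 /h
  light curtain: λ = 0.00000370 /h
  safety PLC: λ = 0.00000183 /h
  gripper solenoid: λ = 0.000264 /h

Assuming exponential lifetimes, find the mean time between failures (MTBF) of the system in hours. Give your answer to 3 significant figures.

Series of exponential components: λ_sys = Σ λ_i
λ_sys = 0.0000245 + 0.00000370 + 0.00000183 + 0.000264 = 2.9403e-04 /h
MTBF = 1 / λ_sys = 3400 h

3400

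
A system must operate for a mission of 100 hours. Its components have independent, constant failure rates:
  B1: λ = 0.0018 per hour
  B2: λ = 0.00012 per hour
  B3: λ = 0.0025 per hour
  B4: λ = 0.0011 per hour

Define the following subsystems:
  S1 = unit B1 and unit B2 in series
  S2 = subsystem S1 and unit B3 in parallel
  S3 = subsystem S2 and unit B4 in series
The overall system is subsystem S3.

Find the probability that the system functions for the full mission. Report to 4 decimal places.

R(B1) = exp(−0.0018 × 100) = 0.835270
R(B2) = exp(−0.00012 × 100) = 0.988072
R(B3) = exp(−0.0025 × 100) = 0.778801
R(B4) = exp(−0.0011 × 100) = 0.895834
Series (B1 and B2): 0.835270 × 0.988072 = 0.825307
Parallel ([0.825307] and B3): 1 − (1 − 0.825307)(1 − 0.778801) = 0.961358
Series ([0.961358] and B4): 0.961358 × 0.895834 = 0.8612

0.8612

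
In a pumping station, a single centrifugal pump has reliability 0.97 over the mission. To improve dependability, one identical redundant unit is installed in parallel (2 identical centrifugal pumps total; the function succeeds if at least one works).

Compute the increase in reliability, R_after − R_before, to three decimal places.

R_before = 0.97
R_after = 1 − (1 − 0.97)^2 = 0.999
ΔR = 0.999 − 0.97 = 0.029

0.029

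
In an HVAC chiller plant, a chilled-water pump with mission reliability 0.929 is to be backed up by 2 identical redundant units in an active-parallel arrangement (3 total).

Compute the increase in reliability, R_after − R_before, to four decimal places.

R_before = 0.929
R_after = 1 − (1 − 0.929)^3 = 0.9996
ΔR = 0.9996 − 0.929 = 0.0706

0.0706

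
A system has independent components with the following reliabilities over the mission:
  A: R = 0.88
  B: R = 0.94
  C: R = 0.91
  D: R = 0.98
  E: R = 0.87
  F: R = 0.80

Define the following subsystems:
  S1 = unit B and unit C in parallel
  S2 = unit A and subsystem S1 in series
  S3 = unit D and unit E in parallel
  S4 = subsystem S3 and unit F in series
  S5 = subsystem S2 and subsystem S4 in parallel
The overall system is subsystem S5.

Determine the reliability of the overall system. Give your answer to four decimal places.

0.9748

Parallel (B and C): 1 − (1 − 0.940000)(1 − 0.910000) = 0.994600
Series (A and [0.994600]): 0.880000 × 0.994600 = 0.875248
Parallel (D and E): 1 − (1 − 0.980000)(1 − 0.870000) = 0.997400
Series ([0.997400] and F): 0.997400 × 0.800000 = 0.797920
Parallel ([0.875248] and [0.797920]): 1 − (1 − 0.875248)(1 − 0.797920) = 0.9748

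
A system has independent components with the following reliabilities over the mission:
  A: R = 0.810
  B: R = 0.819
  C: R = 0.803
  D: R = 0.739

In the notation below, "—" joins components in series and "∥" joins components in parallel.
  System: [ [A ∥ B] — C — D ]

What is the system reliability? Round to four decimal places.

Parallel (A and B): 1 − (1 − 0.810000)(1 − 0.819000) = 0.965610
Series ([0.965610], C, and D): 0.965610 × 0.803000 × 0.739000 = 0.5730

0.5730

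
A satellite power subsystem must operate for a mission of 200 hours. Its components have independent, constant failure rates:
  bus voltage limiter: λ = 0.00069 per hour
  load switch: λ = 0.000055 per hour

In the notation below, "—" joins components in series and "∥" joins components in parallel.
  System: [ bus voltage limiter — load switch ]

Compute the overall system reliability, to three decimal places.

R(bus voltage limiter) = exp(−0.00069 × 200) = 0.87110
R(load switch) = exp(−0.000055 × 200) = 0.98906
Series (bus voltage limiter and load switch): 0.87110 × 0.98906 = 0.862

0.862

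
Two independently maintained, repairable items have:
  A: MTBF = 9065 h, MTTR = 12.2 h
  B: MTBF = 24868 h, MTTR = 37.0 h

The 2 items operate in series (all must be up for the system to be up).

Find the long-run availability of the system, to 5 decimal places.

0.99717

A(A) = MTBF/(MTBF+MTTR) = 9065/(9065+12.2) = 0.998656
A(B) = MTBF/(MTBF+MTTR) = 24868/(24868+37.0) = 0.998514
Series availability: 0.998656 × 0.998514 = 0.99717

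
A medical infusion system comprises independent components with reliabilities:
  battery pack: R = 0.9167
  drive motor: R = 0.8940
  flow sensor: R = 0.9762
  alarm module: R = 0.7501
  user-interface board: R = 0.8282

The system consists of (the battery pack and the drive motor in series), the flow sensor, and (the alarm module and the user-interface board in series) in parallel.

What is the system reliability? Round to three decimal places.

Series (battery pack and drive motor): 0.91670 × 0.89400 = 0.81953
Series (alarm module and user-interface board): 0.75010 × 0.82820 = 0.62123
Parallel ([0.81953], flow sensor, and [0.62123]): 1 − (1 − 0.81953)(1 − 0.97620)(1 − 0.62123) = 0.998

0.998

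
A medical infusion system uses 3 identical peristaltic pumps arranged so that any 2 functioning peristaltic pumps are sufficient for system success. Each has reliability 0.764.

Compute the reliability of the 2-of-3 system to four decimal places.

0.8592

R = Σ_{i=2}^{3} C(3,i) p^i (1−p)^{3−i} with p = 0.764
C(3,2)·0.764^2·0.236^1 = 0.413257
C(3,3)·0.764^3·0.236^0 = 0.445944
Sum = 0.8592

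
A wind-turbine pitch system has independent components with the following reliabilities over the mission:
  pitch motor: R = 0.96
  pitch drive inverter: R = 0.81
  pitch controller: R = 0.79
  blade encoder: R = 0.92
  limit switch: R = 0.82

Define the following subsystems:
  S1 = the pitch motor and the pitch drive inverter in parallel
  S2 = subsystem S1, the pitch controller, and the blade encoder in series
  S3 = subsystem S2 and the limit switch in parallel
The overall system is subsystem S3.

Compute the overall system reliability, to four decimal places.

0.9498

Parallel (pitch motor and pitch drive inverter): 1 − (1 − 0.960000)(1 − 0.810000) = 0.992400
Series ([0.992400], pitch controller, and blade encoder): 0.992400 × 0.790000 × 0.920000 = 0.721276
Parallel ([0.721276] and limit switch): 1 − (1 − 0.721276)(1 − 0.820000) = 0.9498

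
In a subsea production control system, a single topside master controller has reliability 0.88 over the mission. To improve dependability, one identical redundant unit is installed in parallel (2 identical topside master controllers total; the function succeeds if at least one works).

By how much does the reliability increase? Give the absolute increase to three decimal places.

R_before = 0.88
R_after = 1 − (1 − 0.88)^2 = 0.986
ΔR = 0.986 − 0.88 = 0.106

0.106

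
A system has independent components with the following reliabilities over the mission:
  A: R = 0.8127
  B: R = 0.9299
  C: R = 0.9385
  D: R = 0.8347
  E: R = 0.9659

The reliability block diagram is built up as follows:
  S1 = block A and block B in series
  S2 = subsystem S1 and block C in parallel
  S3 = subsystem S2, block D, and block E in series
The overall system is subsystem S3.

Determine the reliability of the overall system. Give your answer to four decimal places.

0.7941

Series (A and B): 0.812700 × 0.929900 = 0.755730
Parallel ([0.755730] and C): 1 − (1 − 0.755730)(1 − 0.938500) = 0.984977
Series ([0.984977], D, and E): 0.984977 × 0.834700 × 0.965900 = 0.7941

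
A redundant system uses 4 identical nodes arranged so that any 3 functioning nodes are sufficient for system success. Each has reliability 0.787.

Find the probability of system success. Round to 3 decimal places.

0.799

R = Σ_{i=3}^{4} C(4,i) p^i (1−p)^{4−i} with p = 0.787
C(4,3)·0.787^3·0.213^1 = 0.41530
C(4,4)·0.787^4·0.213^0 = 0.38362
Sum = 0.799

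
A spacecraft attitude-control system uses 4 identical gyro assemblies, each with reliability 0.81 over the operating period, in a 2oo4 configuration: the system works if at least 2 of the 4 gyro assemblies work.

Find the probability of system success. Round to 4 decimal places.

R = Σ_{i=2}^{4} C(4,i) p^i (1−p)^{4−i} with p = 0.81
C(4,2)·0.81^2·0.19^2 = 0.142111
C(4,3)·0.81^3·0.19^1 = 0.403895
C(4,4)·0.81^4·0.19^0 = 0.430467
Sum = 0.9765

0.9765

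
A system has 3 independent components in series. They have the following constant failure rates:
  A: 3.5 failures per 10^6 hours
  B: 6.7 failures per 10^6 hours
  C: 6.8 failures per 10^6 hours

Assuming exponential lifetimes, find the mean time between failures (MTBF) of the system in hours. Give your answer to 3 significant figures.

58800

Series of exponential components: λ_sys = Σ λ_i
λ_sys = 0.0000035 + 0.0000067 + 0.0000068 = 1.7000e-05 /h
MTBF = 1 / λ_sys = 58800 h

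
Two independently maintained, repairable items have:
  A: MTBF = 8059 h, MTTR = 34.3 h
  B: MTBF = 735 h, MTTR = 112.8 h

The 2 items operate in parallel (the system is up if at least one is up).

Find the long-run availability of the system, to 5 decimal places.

0.99944

A(A) = MTBF/(MTBF+MTTR) = 8059/(8059+34.3) = 0.995762
A(B) = MTBF/(MTBF+MTTR) = 735/(735+112.8) = 0.866950
Parallel availability: 1 − (1 − 0.995762)(1 − 0.866950) = 0.99944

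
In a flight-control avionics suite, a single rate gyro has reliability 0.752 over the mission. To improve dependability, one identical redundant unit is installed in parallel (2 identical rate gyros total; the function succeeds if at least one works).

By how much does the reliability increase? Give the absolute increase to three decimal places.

R_before = 0.752
R_after = 1 − (1 − 0.752)^2 = 0.938
ΔR = 0.938 − 0.752 = 0.186

0.186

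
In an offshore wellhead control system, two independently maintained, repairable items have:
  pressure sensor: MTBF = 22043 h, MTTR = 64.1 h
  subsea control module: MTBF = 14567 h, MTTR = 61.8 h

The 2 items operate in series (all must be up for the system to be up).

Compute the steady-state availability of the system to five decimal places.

0.99289

A(pressure sensor) = MTBF/(MTBF+MTTR) = 22043/(22043+64.1) = 0.997100
A(subsea control module) = MTBF/(MTBF+MTTR) = 14567/(14567+61.8) = 0.995775
Series availability: 0.997100 × 0.995775 = 0.99289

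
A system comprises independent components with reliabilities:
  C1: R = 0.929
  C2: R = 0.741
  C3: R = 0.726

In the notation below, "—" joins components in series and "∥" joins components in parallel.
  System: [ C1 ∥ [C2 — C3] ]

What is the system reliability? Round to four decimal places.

0.9672

Series (C2 and C3): 0.741000 × 0.726000 = 0.537966
Parallel (C1 and [0.537966]): 1 − (1 − 0.929000)(1 − 0.537966) = 0.9672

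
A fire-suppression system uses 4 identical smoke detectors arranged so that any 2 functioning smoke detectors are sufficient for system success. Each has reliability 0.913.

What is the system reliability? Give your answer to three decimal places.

0.998

R = Σ_{i=2}^{4} C(4,i) p^i (1−p)^{4−i} with p = 0.913
C(4,2)·0.913^2·0.087^2 = 0.03786
C(4,3)·0.913^3·0.087^1 = 0.26484
C(4,4)·0.913^4·0.087^0 = 0.69484
Sum = 0.998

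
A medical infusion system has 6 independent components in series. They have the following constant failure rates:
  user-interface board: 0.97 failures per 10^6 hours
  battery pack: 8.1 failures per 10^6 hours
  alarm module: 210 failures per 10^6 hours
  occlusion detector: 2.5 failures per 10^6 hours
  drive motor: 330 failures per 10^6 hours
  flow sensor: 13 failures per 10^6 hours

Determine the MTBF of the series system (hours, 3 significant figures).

Series of exponential components: λ_sys = Σ λ_i
λ_sys = 0.00000097 + 0.0000081 + 0.00021 + 0.0000025 + 0.00033 + 0.000013 = 5.6457e-04 /h
MTBF = 1 / λ_sys = 1770 h

1770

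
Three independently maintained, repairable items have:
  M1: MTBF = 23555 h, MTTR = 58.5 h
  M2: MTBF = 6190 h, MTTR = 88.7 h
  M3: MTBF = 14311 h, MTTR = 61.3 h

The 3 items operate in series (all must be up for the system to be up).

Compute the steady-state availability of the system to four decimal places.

0.9792

A(M1) = MTBF/(MTBF+MTTR) = 23555/(23555+58.5) = 0.997523
A(M2) = MTBF/(MTBF+MTTR) = 6190/(6190+88.7) = 0.985873
A(M3) = MTBF/(MTBF+MTTR) = 14311/(14311+61.3) = 0.995735
Series availability: 0.997523 × 0.985873 × 0.995735 = 0.9792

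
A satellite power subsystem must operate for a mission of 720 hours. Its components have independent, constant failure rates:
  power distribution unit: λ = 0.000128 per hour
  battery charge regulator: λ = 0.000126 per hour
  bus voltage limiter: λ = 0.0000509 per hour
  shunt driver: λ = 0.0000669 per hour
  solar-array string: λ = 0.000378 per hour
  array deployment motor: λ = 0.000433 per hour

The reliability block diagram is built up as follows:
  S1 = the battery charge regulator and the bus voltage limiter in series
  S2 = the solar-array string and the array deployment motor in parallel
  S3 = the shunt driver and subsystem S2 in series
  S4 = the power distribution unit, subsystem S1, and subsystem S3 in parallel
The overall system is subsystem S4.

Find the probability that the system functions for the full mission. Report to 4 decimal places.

R(power distribution unit) = exp(−0.000128 × 720) = 0.911959
R(battery charge regulator) = exp(−0.000126 × 720) = 0.913273
R(bus voltage limiter) = exp(−0.0000509 × 720) = 0.964015
R(shunt driver) = exp(−0.0000669 × 720) = 0.952974
R(solar-array string) = exp(−0.000378 × 720) = 0.761732
R(array deployment motor) = exp(−0.000433 × 720) = 0.732157
Series (battery charge regulator and bus voltage limiter): 0.913273 × 0.964015 = 0.880409
Parallel (solar-array string and array deployment motor): 1 − (1 − 0.761732)(1 − 0.732157) = 0.936182
Series (shunt driver and [0.936182]): 0.952974 × 0.936182 = 0.892157
Parallel (power distribution unit, [0.880409], and [0.892157]): 1 − (1 − 0.911959)(1 − 0.880409)(1 − 0.892157) = 0.9989

0.9989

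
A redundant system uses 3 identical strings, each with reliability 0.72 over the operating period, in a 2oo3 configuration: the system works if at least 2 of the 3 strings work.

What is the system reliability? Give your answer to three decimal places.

R = Σ_{i=2}^{3} C(3,i) p^i (1−p)^{3−i} with p = 0.72
C(3,2)·0.72^2·0.28^1 = 0.43546
C(3,3)·0.72^3·0.28^0 = 0.37325
Sum = 0.809

0.809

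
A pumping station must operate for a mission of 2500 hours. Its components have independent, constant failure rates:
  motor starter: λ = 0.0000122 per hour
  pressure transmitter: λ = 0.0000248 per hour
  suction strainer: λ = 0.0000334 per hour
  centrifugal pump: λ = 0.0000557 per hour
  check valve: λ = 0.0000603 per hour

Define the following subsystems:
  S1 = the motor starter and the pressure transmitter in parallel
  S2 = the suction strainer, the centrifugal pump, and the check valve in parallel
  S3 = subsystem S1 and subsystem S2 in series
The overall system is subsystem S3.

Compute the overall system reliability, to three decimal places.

R(motor starter) = exp(−0.0000122 × 2500) = 0.96996
R(pressure transmitter) = exp(−0.0000248 × 2500) = 0.93988
R(suction strainer) = exp(−0.0000334 × 2500) = 0.91989
R(centrifugal pump) = exp(−0.0000557 × 2500) = 0.87001
R(check valve) = exp(−0.0000603 × 2500) = 0.86006
Parallel (motor starter and pressure transmitter): 1 − (1 − 0.96996)(1 − 0.93988) = 0.99819
Parallel (suction strainer, centrifugal pump, and check valve): 1 − (1 − 0.91989)(1 − 0.87001)(1 − 0.86006) = 0.99854
Series ([0.99819] and [0.99854]): 0.99819 × 0.99854 = 0.997

0.997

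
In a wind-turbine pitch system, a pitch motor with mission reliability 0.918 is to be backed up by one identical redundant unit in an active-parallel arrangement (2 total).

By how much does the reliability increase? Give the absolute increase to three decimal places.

R_before = 0.918
R_after = 1 − (1 − 0.918)^2 = 0.993
ΔR = 0.993 − 0.918 = 0.075

0.075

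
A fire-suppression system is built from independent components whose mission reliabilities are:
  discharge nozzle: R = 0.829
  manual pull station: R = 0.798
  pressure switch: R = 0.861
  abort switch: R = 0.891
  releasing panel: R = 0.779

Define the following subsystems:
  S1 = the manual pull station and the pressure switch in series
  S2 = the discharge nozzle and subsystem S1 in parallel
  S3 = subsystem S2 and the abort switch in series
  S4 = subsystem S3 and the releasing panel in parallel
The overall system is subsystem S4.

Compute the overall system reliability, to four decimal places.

0.9654

Series (manual pull station and pressure switch): 0.798000 × 0.861000 = 0.687078
Parallel (discharge nozzle and [0.687078]): 1 − (1 − 0.829000)(1 − 0.687078) = 0.946490
Series ([0.946490] and abort switch): 0.946490 × 0.891000 = 0.843323
Parallel ([0.843323] and releasing panel): 1 − (1 − 0.843323)(1 − 0.779000) = 0.9654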